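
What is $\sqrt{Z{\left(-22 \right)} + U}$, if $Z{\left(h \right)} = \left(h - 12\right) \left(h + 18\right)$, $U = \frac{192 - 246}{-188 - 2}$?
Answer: $\frac{11 \sqrt{10165}}{95} \approx 11.674$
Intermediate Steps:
$U = \frac{27}{95}$ ($U = - \frac{54}{-190} = \left(-54\right) \left(- \frac{1}{190}\right) = \frac{27}{95} \approx 0.28421$)
$Z{\left(h \right)} = \left(-12 + h\right) \left(18 + h\right)$
$\sqrt{Z{\left(-22 \right)} + U} = \sqrt{\left(-216 + \left(-22\right)^{2} + 6 \left(-22\right)\right) + \frac{27}{95}} = \sqrt{\left(-216 + 484 - 132\right) + \frac{27}{95}} = \sqrt{136 + \frac{27}{95}} = \sqrt{\frac{12947}{95}} = \frac{11 \sqrt{10165}}{95}$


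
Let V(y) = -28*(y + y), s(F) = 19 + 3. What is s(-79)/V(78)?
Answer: -11/2184 ≈ -0.0050366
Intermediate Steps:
s(F) = 22
V(y) = -56*y
s(-79)/V(78) = 22/((-56*78)) = 22/(-4368) = 22*(-1/4368) = -11/2184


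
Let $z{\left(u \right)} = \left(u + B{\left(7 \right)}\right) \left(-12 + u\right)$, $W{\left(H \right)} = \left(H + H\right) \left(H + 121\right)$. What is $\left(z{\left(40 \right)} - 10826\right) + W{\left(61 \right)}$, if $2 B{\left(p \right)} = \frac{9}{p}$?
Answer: $12516$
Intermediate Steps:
$B{\left(p \right)} = \frac{9}{2 p}$ ($B{\left(p \right)} = \frac{9 \frac{1}{p}}{2} = \frac{9}{2 p}$)
$W{\left(H \right)} = 2 H \left(121 + H\right)$
$z{\left(u \right)} = \left(-12 + u\right) \left(\frac{9}{14} + u\right)$ ($z{\left(u \right)} = \left(u + \frac{9}{2 \cdot 7}\right) \left(-12 + u\right) = \left(u + \frac{9}{2} \cdot \frac{1}{7}\right) \left(-12 + u\right) = \left(u + \frac{9}{14}\right) \left(-12 + u\right) = \left(\frac{9}{14} + u\right) \left(-12 + u\right) = \left(-12 + u\right) \left(\frac{9}{14} + u\right)$)
$\left(z{\left(40 \right)} - 10826\right) + W{\left(61 \right)} = \left(\left(- \frac{54}{7} + 40^{2} - \frac{3180}{7}\right) - 10826\right) + 2 \cdot 61 \left(121 + 61\right) = \left(\left(- \frac{54}{7} + 1600 - \frac{3180}{7}\right) - 10826\right) + 2 \cdot 61 \cdot 182 = \left(1138 - 10826\right) + 22204 = -9688 + 22204 = 12516$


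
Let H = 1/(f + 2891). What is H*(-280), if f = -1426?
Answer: -56/293 ≈ -0.19113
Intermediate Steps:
H = 1/1465 (H = 1/(-1426 + 2891) = 1/1465 ≈ 0.00068259)
H*(-280) = (1/1465)*(-280) = -56/293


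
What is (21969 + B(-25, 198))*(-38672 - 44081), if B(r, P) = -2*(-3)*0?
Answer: -1818000657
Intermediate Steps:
B(r, P) = 0 (B(r, P) = 6*0 = 0)
(21969 + B(-25, 198))*(-38672 - 44081) = (21969 + 0)*(-38672 - 44081) = 21969*(-82753) = -1818000657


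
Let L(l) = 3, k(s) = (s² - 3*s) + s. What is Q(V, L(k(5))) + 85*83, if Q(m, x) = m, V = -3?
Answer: 7052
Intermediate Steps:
k(s) = s² - 2*s
Q(V, L(k(5))) + 85*83 = -3 + 85*83 = -3 + 7055 = 7052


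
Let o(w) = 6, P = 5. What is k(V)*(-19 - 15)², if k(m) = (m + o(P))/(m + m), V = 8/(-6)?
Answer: -2023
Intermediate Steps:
V = -4/3 (V = 8*(-⅙) = -4/3 ≈ -1.3333)
k(m) = (6 + m)/(2*m) (k(m) = (m + 6)/(m + m) = (6 + m)/((2*m)) = (6 + m)*(1/(2*m)) = (6 + m)/(2*m))
k(V)*(-19 - 15)² = ((6 - 4/3)/(2*(-4/3)))*(-19 - 15)² = ((½)*(-¾)*(14/3))*(-34)² = -7/4*1156 = -2023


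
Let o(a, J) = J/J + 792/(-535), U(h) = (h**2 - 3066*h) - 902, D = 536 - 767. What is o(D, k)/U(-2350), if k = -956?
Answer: -257/6808783430 ≈ -3.7745e-8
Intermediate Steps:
D = -231
U(h) = -902 + h**2 - 3066*h
o(a, J) = -257/535 (o(a, J) = 1 + 792*(-1/535) = 1 - 792/535 = -257/535)
o(D, k)/U(-2350) = -257/(535*(-902 + (-2350)**2 - 3066*(-2350))) = -257/(535*(-902 + 5522500 + 7205100)) = -257/535/12726698 = -257/535*1/12726698 = -257/6808783430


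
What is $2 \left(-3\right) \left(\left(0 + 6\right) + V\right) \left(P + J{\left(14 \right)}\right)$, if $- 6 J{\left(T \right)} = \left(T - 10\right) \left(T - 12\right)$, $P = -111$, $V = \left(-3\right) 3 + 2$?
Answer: $-674$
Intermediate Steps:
$V = -7$ ($V = -9 + 2 = -7$)
$J{\left(T \right)} = - \frac{\left(-12 + T\right) \left(-10 + T\right)}{6}$ ($J{\left(T \right)} = - \frac{\left(T - 10\right) \left(T - 12\right)}{6} = - \frac{\left(-10 + T\right) \left(-12 + T\right)}{6} = - \frac{\left(-12 + T\right) \left(-10 + T\right)}{6}$)
$2 \left(-3\right) \left(\left(0 + 6\right) + V\right) \left(P + J{\left(14 \right)}\right) = 2 \left(-3\right) \left(\left(0 + 6\right) - 7\right) \left(-111 - \left(- \frac{94}{3} + \frac{98}{3}\right)\right) = - 6 \left(6 - 7\right) \left(-111 - \frac{4}{3}\right) = \left(-6\right) \left(-1\right) \left(-111 - \frac{4}{3}\right) = 6 \left(-111 - \frac{4}{3}\right) = 6 \left(- \frac{337}{3}\right) = -674$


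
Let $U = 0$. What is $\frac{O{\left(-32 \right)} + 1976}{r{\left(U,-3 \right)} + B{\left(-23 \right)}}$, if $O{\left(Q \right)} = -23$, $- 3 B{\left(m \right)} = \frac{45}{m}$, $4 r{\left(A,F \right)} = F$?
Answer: $-19964$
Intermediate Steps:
$r{\left(A,F \right)} = \frac{F}{4}$
$B{\left(m \right)} = - \frac{15}{m}$ ($B{\left(m \right)} = - \frac{45 \frac{1}{m}}{3} = - \frac{15}{m}$)
$\frac{O{\left(-32 \right)} + 1976}{r{\left(U,-3 \right)} + B{\left(-23 \right)}} = \frac{-23 + 1976}{\frac{1}{4} \left(-3\right) - \frac{15}{-23}} = \frac{1953}{- \frac{3}{4} - - \frac{15}{23}} = \frac{1953}{- \frac{3}{4} + \frac{15}{23}} = \frac{1953}{- \frac{9}{92}} = 1953 \left(- \frac{92}{9}\right) = -19964$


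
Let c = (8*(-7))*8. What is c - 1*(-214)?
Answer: -234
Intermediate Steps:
c = -448 (c = -56*8 = -448)
c - 1*(-214) = -448 - 1*(-214) = -448 + 214 = -234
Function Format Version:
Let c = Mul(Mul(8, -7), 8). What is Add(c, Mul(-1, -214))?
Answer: -234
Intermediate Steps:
c = -448 (c = Mul(-56, 8) = -448)
Add(c, Mul(-1, -214)) = Add(-448, Mul(-1, -214)) = Add(-448, 214) = -234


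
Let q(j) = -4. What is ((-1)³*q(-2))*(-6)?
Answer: -24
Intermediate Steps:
((-1)³*q(-2))*(-6) = ((-1)³*(-4))*(-6) = -1*(-4)*(-6) = 4*(-6) = -24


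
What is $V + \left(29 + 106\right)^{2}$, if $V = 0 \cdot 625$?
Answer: $18225$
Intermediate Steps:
$V = 0$
$V + \left(29 + 106\right)^{2} = 0 + \left(29 + 106\right)^{2} = 0 + 135^{2} = 0 + 18225 = 18225$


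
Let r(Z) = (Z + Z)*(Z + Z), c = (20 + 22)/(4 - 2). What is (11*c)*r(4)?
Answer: 14784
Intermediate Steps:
c = 21 (c = 42/2 = 42*(½) = 21)
r(Z) = 4*Z² (r(Z) = (2*Z)*(2*Z) = 4*Z²)
(11*c)*r(4) = (11*21)*(4*4²) = 231*(4*16) = 231*64 = 14784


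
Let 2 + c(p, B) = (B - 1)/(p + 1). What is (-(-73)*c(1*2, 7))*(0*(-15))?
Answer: 0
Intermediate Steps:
c(p, B) = -2 + (-1 + B)/(1 + p) (c(p, B) = -2 + (B - 1)/(p + 1) = -2 + (-1 + B)/(1 + p))
(-(-73)*c(1*2, 7))*(0*(-15)) = (-(-73)*(-3 + 7 - 2*2)/(1 + 1*2))*(0*(-15)) = -(-73)*(-3 + 7 - 2*2)/(1 + 2)*0 = -(-73)*(-3 + 7 - 4)/3*0 = -(-73)*(⅓)*0*0 = -(-73)*0*0 = -73*0*0 = 0*0 = 0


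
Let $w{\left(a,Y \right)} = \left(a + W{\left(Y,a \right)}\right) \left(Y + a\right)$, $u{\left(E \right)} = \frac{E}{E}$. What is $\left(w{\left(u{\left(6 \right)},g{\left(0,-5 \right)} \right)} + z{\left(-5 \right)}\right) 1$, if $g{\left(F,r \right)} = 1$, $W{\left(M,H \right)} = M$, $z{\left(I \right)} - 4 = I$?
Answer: $3$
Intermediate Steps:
$z{\left(I \right)} = 4 + I$
$u{\left(E \right)} = 1$
$w{\left(a,Y \right)} = \left(Y + a\right)^{2}$ ($w{\left(a,Y \right)} = \left(a + Y\right) \left(Y + a\right) = \left(Y + a\right) \left(Y + a\right) = \left(Y + a\right)^{2}$)
$\left(w{\left(u{\left(6 \right)},g{\left(0,-5 \right)} \right)} + z{\left(-5 \right)}\right) 1 = \left(\left(1^{2} + 1^{2} + 2 \cdot 1 \cdot 1\right) + \left(4 - 5\right)\right) 1 = \left(\left(1 + 1 + 2\right) - 1\right) 1 = \left(4 - 1\right) 1 = 3 \cdot 1 = 3$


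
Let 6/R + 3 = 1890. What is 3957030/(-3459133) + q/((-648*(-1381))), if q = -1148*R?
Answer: -278419875121241/243386566126677 ≈ -1.1439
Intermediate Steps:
R = 2/629 (R = 6/(-3 + 1890) = 6/1887 = 6*(1/1887) = 2/629 ≈ 0.0031797)
q = -2296/629 (q = -1148*2/629 = -2296/629 ≈ -3.6502)
3957030/(-3459133) + q/((-648*(-1381))) = 3957030/(-3459133) - 2296/(629*((-648*(-1381)))) = 3957030*(-1/3459133) - 2296/629/894888 = -3957030/3459133 - 2296/629*1/894888 = -3957030/3459133 - 287/70360569 = -278419875121241/243386566126677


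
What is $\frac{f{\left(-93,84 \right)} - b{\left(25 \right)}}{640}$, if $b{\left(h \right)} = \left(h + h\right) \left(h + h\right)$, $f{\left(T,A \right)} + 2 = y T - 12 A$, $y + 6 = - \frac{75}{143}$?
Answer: $- \frac{415161}{91520} \approx -4.5363$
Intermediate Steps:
$y = - \frac{933}{143}$ ($y = -6 - \frac{75}{143} = - \frac{933}{143} \approx -6.5245$)
$f{\left(T,A \right)} = -2 - 12 A - \frac{933 T}{143}$ ($f{\left(T,A \right)} = -2 - \left(12 A + \frac{933 T}{143}\right) = -2 - 12 A - \frac{933 T}{143}$)
$b{\left(h \right)} = 4 h^{2}$ ($b{\left(h \right)} = 2 h 2 h = 4 h^{2}$)
$\frac{f{\left(-93,84 \right)} - b{\left(25 \right)}}{640} = \frac{\left(-2 - 1008 - - \frac{86769}{143}\right) - 4 \cdot 25^{2}}{640} = \left(\left(-2 - 1008 + \frac{86769}{143}\right) - 4 \cdot 625\right) \frac{1}{640} = \left(- \frac{57661}{143} - 2500\right) \frac{1}{640} = \left(- \frac{415161}{143}\right) \frac{1}{640} = - \frac{415161}{91520}$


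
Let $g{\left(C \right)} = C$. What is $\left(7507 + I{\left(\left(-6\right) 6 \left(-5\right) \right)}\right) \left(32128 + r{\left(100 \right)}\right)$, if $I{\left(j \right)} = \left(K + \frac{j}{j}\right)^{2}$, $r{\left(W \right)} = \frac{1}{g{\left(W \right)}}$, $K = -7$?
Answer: $\frac{24234157943}{100} \approx 2.4234 \cdot 10^{8}$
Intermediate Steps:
$r{\left(W \right)} = \frac{1}{W}$
$I{\left(j \right)} = 36$ ($I{\left(j \right)} = \left(-7 + \frac{j}{j}\right)^{2} = \left(-7 + 1\right)^{2} = \left(-6\right)^{2} = 36$)
$\left(7507 + I{\left(\left(-6\right) 6 \left(-5\right) \right)}\right) \left(32128 + r{\left(100 \right)}\right) = \left(7507 + 36\right) \left(32128 + \frac{1}{100}\right) = 7543 \left(32128 + \frac{1}{100}\right) = 7543 \cdot \frac{3212801}{100} = \frac{24234157943}{100}$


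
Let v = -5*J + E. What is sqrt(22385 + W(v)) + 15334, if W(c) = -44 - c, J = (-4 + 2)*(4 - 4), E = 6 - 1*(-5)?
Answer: 15334 + sqrt(22330) ≈ 15483.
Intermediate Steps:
E = 11 (E = 6 + 5 = 11)
J = 0 (J = -2*0 = 0)
v = 11 (v = -5*0 + 11 = 0 + 11 = 11)
sqrt(22385 + W(v)) + 15334 = sqrt(22385 + (-44 - 1*11)) + 15334 = sqrt(22385 + (-44 - 11)) + 15334 = sqrt(22385 - 55) + 15334 = sqrt(22330) + 15334 = 15334 + sqrt(22330)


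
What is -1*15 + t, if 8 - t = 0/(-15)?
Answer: -7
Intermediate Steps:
t = 8 (t = 8 - 0/(-15) = 8 - 0*(-1)/15 = 8 - 1*0 = 8 + 0 = 8)
-1*15 + t = -1*15 + 8 = -15 + 8 = -7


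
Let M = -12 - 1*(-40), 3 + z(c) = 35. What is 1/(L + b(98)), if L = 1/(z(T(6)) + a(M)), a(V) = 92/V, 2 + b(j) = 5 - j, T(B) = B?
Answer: -247/23458 ≈ -0.010529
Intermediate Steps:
z(c) = 32 (z(c) = -3 + 35 = 32)
M = 28 (M = -12 + 40 = 28)
b(j) = 3 - j (b(j) = -2 + (5 - j) = 3 - j)
L = 7/247 (L = 1/(32 + 92/28) = 1/(32 + 92*(1/28)) = 1/(32 + 23/7) = 1/(247/7) = 7/247 ≈ 0.028340)
1/(L + b(98)) = 1/(7/247 + (3 - 1*98)) = 1/(7/247 + (3 - 98)) = 1/(7/247 - 95) = 1/(-23458/247) = -247/23458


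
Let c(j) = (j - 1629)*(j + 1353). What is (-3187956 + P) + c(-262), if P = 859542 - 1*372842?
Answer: -4764337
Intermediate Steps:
P = 486700 (P = 859542 - 372842 = 486700)
c(j) = (-1629 + j)*(1353 + j)
(-3187956 + P) + c(-262) = (-3187956 + 486700) + (-2204037 + (-262)² - 276*(-262)) = -2701256 + (-2204037 + 68644 + 72312) = -2701256 - 2063081 = -4764337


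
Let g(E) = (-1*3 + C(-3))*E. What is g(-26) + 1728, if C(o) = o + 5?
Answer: 1754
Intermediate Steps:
C(o) = 5 + o
g(E) = -E (g(E) = (-1*3 + (5 - 3))*E = (-3 + 2)*E = -E)
g(-26) + 1728 = -1*(-26) + 1728 = 26 + 1728 = 1754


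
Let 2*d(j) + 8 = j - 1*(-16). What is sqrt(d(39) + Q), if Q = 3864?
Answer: 5*sqrt(622)/2 ≈ 62.350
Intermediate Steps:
d(j) = 4 + j/2 (d(j) = -4 + (j - 1*(-16))/2 = -4 + (j + 16)/2 = -4 + (16 + j)/2 = -4 + (8 + j/2) = 4 + j/2)
sqrt(d(39) + Q) = sqrt((4 + (1/2)*39) + 3864) = sqrt((4 + 39/2) + 3864) = sqrt(47/2 + 3864) = sqrt(7775/2) = 5*sqrt(622)/2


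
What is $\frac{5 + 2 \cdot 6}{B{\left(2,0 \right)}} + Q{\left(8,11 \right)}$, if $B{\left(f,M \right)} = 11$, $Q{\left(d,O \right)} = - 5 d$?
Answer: $- \frac{423}{11} \approx -38.455$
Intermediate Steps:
$\frac{5 + 2 \cdot 6}{B{\left(2,0 \right)}} + Q{\left(8,11 \right)} = \frac{5 + 2 \cdot 6}{11} - 40 = \frac{5 + 12}{11} - 40 = \frac{1}{11} \cdot 17 - 40 = \frac{17}{11} - 40 = - \frac{423}{11}$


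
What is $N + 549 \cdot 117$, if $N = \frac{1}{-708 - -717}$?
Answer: $\frac{578098}{9} \approx 64233.0$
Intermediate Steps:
$N = \frac{1}{9}$ ($N = \frac{1}{-708 + 717} = \frac{1}{9} \approx 0.11111$)
$N + 549 \cdot 117 = \frac{1}{9} + 549 \cdot 117 = \frac{1}{9} + 64233 = \frac{578098}{9}$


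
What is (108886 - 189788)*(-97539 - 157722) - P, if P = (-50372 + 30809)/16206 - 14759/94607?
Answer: 10554109005857690273/511067014 ≈ 2.0651e+10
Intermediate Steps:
P = -696660365/511067014 (P = -19563*1/16206 - 14759*1/94607 = -6521/5402 - 14759/94607 = -696660365/511067014 ≈ -1.3631)
(108886 - 189788)*(-97539 - 157722) - P = (108886 - 189788)*(-97539 - 157722) - 1*(-696660365/511067014) = -80902*(-255261) + 696660365/511067014 = 20651125422 + 696660365/511067014 = 10554109005857690273/511067014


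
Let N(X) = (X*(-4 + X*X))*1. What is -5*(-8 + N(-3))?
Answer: 115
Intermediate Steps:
N(X) = X*(-4 + X**2) (N(X) = (X*(-4 + X**2))*1 = X*(-4 + X**2))
-5*(-8 + N(-3)) = -5*(-8 - 3*(-4 + (-3)**2)) = -5*(-8 - 3*(-4 + 9)) = -5*(-8 - 3*5) = -5*(-8 - 15) = -5*(-23) = 115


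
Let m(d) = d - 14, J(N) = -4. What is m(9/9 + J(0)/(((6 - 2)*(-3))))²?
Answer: 1444/9 ≈ 160.44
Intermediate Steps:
m(d) = -14 + d
m(9/9 + J(0)/(((6 - 2)*(-3))))² = (-14 + (9/9 - 4*(-1/(3*(6 - 2)))))² = (-14 + (9*(⅑) - 4/(4*(-3))))² = (-14 + (1 - 4/(-12)))² = (-14 + (1 - 4*(-1/12)))² = (-14 + (1 + ⅓))² = (-14 + 4/3)² = (-38/3)² = 1444/9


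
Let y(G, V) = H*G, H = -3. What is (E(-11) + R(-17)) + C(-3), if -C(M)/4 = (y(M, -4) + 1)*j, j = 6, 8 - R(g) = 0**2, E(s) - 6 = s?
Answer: -237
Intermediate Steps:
E(s) = 6 + s
R(g) = 8 (R(g) = 8 - 1*0**2 = 8 - 1*0 = 8 + 0 = 8)
y(G, V) = -3*G
C(M) = -24 + 72*M (C(M) = -4*(-3*M + 1)*6 = -4*(1 - 3*M)*6 = -4*(6 - 18*M) = -24 + 72*M)
(E(-11) + R(-17)) + C(-3) = ((6 - 11) + 8) + (-24 + 72*(-3)) = (-5 + 8) + (-24 - 216) = 3 - 240 = -237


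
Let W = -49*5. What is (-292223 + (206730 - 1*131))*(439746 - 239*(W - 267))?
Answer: -48130449136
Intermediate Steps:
W = -245
(-292223 + (206730 - 1*131))*(439746 - 239*(W - 267)) = (-292223 + (206730 - 1*131))*(439746 - 239*(-245 - 267)) = (-292223 + (206730 - 131))*(439746 - 239*(-512)) = (-292223 + 206599)*(439746 + 122368) = -85624*562114 = -48130449136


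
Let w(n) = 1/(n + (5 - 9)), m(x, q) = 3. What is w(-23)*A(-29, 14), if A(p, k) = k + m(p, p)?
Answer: -17/27 ≈ -0.62963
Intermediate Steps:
A(p, k) = 3 + k (A(p, k) = k + 3 = 3 + k)
w(n) = 1/(-4 + n) (w(n) = 1/(n - 4) = 1/(-4 + n))
w(-23)*A(-29, 14) = (3 + 14)/(-4 - 23) = 17/(-27) = -1/27*17 = -17/27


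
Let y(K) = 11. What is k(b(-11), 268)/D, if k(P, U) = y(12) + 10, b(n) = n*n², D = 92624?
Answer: 3/13232 ≈ 0.00022672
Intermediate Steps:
b(n) = n³
k(P, U) = 21 (k(P, U) = 11 + 10 = 21)
k(b(-11), 268)/D = 21/92624 = 21*(1/92624) = 3/13232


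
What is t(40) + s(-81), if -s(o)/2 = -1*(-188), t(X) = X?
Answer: -336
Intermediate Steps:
s(o) = -376 (s(o) = -(-2)*(-188) = -2*188 = -376)
t(40) + s(-81) = 40 - 376 = -336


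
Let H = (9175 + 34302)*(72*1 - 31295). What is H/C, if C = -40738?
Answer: 1357482371/40738 ≈ 33322.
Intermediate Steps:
H = -1357482371 (H = 43477*(72 - 31295) = 43477*(-31223) = -1357482371)
H/C = -1357482371/(-40738) = -1357482371*(-1/40738) = 1357482371/40738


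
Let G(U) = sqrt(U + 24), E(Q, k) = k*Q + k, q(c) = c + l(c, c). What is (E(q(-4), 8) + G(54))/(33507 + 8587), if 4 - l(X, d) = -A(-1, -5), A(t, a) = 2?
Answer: 12/21047 + sqrt(78)/42094 ≈ 0.00077996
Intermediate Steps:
l(X, d) = 6 (l(X, d) = 4 - (-1)*2 = 4 - 1*(-2) = 4 + 2 = 6)
q(c) = 6 + c (q(c) = c + 6 = 6 + c)
E(Q, k) = k + Q*k (E(Q, k) = Q*k + k = k + Q*k)
G(U) = sqrt(24 + U)
(E(q(-4), 8) + G(54))/(33507 + 8587) = (8*(1 + (6 - 4)) + sqrt(24 + 54))/(33507 + 8587) = (8*(1 + 2) + sqrt(78))/42094 = (8*3 + sqrt(78))*(1/42094) = (24 + sqrt(78))*(1/42094) = 12/21047 + sqrt(78)/42094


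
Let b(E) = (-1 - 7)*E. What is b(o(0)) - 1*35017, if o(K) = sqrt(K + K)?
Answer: -35017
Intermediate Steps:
o(K) = sqrt(2)*sqrt(K) (o(K) = sqrt(2*K) = sqrt(2)*sqrt(K))
b(E) = -8*E
b(o(0)) - 1*35017 = -8*sqrt(2)*sqrt(0) - 1*35017 = -8*sqrt(2)*0 - 35017 = -8*0 - 35017 = 0 - 35017 = -35017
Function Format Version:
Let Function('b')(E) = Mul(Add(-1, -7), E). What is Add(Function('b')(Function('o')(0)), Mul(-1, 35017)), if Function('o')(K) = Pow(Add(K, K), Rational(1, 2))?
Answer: -35017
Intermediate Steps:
Function('o')(K) = Mul(Pow(2, Rational(1, 2)), Pow(K, Rational(1, 2))) (Function('o')(K) = Pow(Mul(2, K), Rational(1, 2)) = Mul(Pow(2, Rational(1, 2)), Pow(K, Rational(1, 2))))
Function('b')(E) = Mul(-8, E)
Add(Function('b')(Function('o')(0)), Mul(-1, 35017)) = Add(Mul(-8, Mul(Pow(2, Rational(1, 2)), Pow(0, Rational(1, 2)))), Mul(-1, 35017)) = Add(Mul(-8, Mul(Pow(2, Rational(1, 2)), 0)), -35017) = Add(Mul(-8, 0), -35017) = Add(0, -35017) = -35017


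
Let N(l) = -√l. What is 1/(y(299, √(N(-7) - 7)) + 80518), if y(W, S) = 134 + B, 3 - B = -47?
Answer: 1/80702 ≈ 1.2391e-5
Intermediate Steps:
B = 50 (B = 3 - 1*(-47) = 3 + 47 = 50)
y(W, S) = 184 (y(W, S) = 134 + 50 = 184)
1/(y(299, √(N(-7) - 7)) + 80518) = 1/(184 + 80518) = 1/80702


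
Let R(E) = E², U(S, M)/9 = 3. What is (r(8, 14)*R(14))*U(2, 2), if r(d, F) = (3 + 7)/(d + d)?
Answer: 6615/2 ≈ 3307.5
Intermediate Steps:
U(S, M) = 27 (U(S, M) = 9*3 = 27)
r(d, F) = 5/d (r(d, F) = 10/((2*d)) = 10*(1/(2*d)) = 5/d)
(r(8, 14)*R(14))*U(2, 2) = ((5/8)*14²)*27 = ((5*(⅛))*196)*27 = ((5/8)*196)*27 = (245/2)*27 = 6615/2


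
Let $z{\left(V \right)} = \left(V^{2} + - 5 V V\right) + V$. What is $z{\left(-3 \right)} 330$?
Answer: $-12870$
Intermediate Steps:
$z{\left(V \right)} = V - 4 V^{2}$ ($z{\left(V \right)} = \left(V^{2} - 5 V^{2}\right) + V = - 4 V^{2} + V = V - 4 V^{2}$)
$z{\left(-3 \right)} 330 = - 3 \left(1 - -12\right) 330 = - 3 \left(1 + 12\right) 330 = \left(-3\right) 13 \cdot 330 = \left(-39\right) 330 = -12870$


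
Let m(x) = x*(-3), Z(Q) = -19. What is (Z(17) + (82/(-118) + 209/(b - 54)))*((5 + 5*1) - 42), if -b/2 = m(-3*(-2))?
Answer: 531952/531 ≈ 1001.8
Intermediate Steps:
m(x) = -3*x
b = 36 (b = -(-6)*(-3*(-2)) = -(-6)*6 = -2*(-18) = 36)
(Z(17) + (82/(-118) + 209/(b - 54)))*((5 + 5*1) - 42) = (-19 + (82/(-118) + 209/(36 - 54)))*((5 + 5*1) - 42) = (-19 + (82*(-1/118) + 209/(-18)))*((5 + 5) - 42) = (-19 + (-41/59 + 209*(-1/18)))*(10 - 42) = (-19 + (-41/59 - 209/18))*(-32) = (-19 - 13069/1062)*(-32) = -33247/1062*(-32) = 531952/531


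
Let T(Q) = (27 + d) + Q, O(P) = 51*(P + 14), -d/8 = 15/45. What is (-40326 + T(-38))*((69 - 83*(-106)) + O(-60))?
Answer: -789164899/3 ≈ -2.6305e+8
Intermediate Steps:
d = -8/3 (d = -120/45 = -8*⅓ = -8/3 ≈ -2.6667)
O(P) = 714 + 51*P (O(P) = 51*(14 + P) = 714 + 51*P)
T(Q) = 73/3 + Q (T(Q) = (27 - 8/3) + Q = 73/3 + Q)
(-40326 + T(-38))*((69 - 83*(-106)) + O(-60)) = (-40326 + (73/3 - 38))*((69 - 83*(-106)) + (714 + 51*(-60))) = (-40326 - 41/3)*((69 + 8798) + (714 - 3060)) = -121019*(8867 - 2346)/3 = -121019/3*6521 = -789164899/3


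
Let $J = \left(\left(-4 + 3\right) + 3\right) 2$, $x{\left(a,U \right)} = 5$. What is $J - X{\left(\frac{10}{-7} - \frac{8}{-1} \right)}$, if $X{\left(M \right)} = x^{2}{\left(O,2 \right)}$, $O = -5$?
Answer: $-21$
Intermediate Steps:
$J = 4$ ($J = \left(-1 + 3\right) 2 = 2 \cdot 2 = 4$)
$X{\left(M \right)} = 25$ ($X{\left(M \right)} = 5^{2} = 25$)
$J - X{\left(\frac{10}{-7} - \frac{8}{-1} \right)} = 4 - 25 = -21$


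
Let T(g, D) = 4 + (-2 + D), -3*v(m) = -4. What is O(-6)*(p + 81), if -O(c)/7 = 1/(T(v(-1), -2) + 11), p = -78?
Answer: -21/11 ≈ -1.9091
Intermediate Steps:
v(m) = 4/3 (v(m) = -⅓*(-4) = 4/3)
T(g, D) = 2 + D
O(c) = -7/11 (O(c) = -7/((2 - 2) + 11) = -7/(0 + 11) = -7/11)
O(-6)*(p + 81) = -7*(-78 + 81)/11 = -7/11*3 = -21/11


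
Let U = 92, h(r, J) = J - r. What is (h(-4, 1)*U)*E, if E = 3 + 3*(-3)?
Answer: -2760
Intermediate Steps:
E = -6 (E = 3 - 9 = -6)
(h(-4, 1)*U)*E = ((1 - 1*(-4))*92)*(-6) = ((1 + 4)*92)*(-6) = (5*92)*(-6) = 460*(-6) = -2760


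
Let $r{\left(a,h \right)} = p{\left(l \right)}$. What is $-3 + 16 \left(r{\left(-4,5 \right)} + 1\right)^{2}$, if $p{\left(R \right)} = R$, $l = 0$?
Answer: $13$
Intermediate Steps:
$r{\left(a,h \right)} = 0$
$-3 + 16 \left(r{\left(-4,5 \right)} + 1\right)^{2} = -3 + 16 \left(0 + 1\right)^{2} = -3 + 16 \cdot 1^{2} = -3 + 16 \cdot 1 = -3 + 16 = 13$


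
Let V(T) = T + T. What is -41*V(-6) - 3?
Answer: 489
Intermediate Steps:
V(T) = 2*T
-41*V(-6) - 3 = -82*(-6) - 3 = -41*(-12) - 3 = 492 - 3 = 489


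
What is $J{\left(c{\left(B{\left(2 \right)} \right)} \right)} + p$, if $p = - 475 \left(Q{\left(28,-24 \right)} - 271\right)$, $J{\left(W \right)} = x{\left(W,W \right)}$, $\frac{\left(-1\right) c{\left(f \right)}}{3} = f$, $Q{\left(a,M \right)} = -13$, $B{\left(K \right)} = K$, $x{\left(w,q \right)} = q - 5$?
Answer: $134889$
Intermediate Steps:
$x{\left(w,q \right)} = -5 + q$ ($x{\left(w,q \right)} = q - 5 = -5 + q$)
$c{\left(f \right)} = - 3 f$
$J{\left(W \right)} = -5 + W$
$p = 134900$ ($p = - 475 \left(-13 - 271\right) = \left(-475\right) \left(-284\right) = 134900$)
$J{\left(c{\left(B{\left(2 \right)} \right)} \right)} + p = \left(-5 - 6\right) + 134900 = -11 + 134900 = 134889$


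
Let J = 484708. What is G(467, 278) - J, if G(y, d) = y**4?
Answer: 47562327213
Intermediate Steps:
G(467, 278) - J = 467**4 - 1*484708 = 47562811921 - 484708 = 47562327213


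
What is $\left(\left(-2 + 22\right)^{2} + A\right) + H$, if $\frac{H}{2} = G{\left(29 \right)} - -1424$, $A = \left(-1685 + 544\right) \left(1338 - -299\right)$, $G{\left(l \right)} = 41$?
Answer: $-1864487$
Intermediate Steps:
$A = -1867817$ ($A = - 1141 \left(1338 + \left(-499 + 798\right)\right) = - 1141 \left(1338 + 299\right) = \left(-1141\right) 1637 = -1867817$)
$H = 2930$ ($H = 2 \left(41 - -1424\right) = 2 \left(41 + 1424\right) = 2 \cdot 1465 = 2930$)
$\left(\left(-2 + 22\right)^{2} + A\right) + H = \left(\left(-2 + 22\right)^{2} - 1867817\right) + 2930 = \left(20^{2} - 1867817\right) + 2930 = \left(400 - 1867817\right) + 2930 = -1867417 + 2930 = -1864487$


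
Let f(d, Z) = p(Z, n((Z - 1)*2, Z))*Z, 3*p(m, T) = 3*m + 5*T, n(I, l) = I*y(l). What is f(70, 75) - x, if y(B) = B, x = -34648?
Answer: 1427773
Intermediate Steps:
n(I, l) = I*l
p(m, T) = m + 5*T/3 (p(m, T) = (3*m + 5*T)/3 = m + 5*T/3)
f(d, Z) = Z*(Z + 5*Z*(-2 + 2*Z)/3) (f(d, Z) = (Z + 5*(((Z - 1)*2)*Z)/3)*Z = (Z + 5*(((-1 + Z)*2)*Z)/3)*Z = (Z + 5*((-2 + 2*Z)*Z)/3)*Z = (Z + 5*(Z*(-2 + 2*Z))/3)*Z = (Z + 5*Z*(-2 + 2*Z)/3)*Z = Z*(Z + 5*Z*(-2 + 2*Z)/3))
f(70, 75) - x = (⅓)*75²*(-7 + 10*75) - 1*(-34648) = (⅓)*5625*(-7 + 750) + 34648 = (⅓)*5625*743 + 34648 = 1393125 + 34648 = 1427773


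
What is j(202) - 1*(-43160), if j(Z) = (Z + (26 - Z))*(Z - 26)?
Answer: 47736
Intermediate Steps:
j(Z) = -676 + 26*Z (j(Z) = 26*(-26 + Z) = -676 + 26*Z)
j(202) - 1*(-43160) = (-676 + 26*202) - 1*(-43160) = (-676 + 5252) + 43160 = 4576 + 43160 = 47736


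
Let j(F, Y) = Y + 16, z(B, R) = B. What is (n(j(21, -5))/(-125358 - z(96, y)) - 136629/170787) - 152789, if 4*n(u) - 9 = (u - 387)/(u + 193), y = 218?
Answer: -222608938144029869/1456962036264 ≈ -1.5279e+5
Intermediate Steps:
j(F, Y) = 16 + Y
n(u) = 9/4 + (-387 + u)/(4*(193 + u)) (n(u) = 9/4 + ((u - 387)/(u + 193))/4 = 9/4 + ((-387 + u)/(193 + u))/4 = 9/4 + (-387 + u)/(4*(193 + u)))
(n(j(21, -5))/(-125358 - z(96, y)) - 136629/170787) - 152789 = ((5*(135 + (16 - 5))/(2*(193 + (16 - 5))))/(-125358 - 1*96) - 136629/170787) - 152789 = ((5*(135 + 11)/(2*(193 + 11)))/(-125358 - 96) - 136629*1/170787) - 152789 = (((5/2)*146/204)/(-125454) - 45543/56929) - 152789 = (((5/2)*(1/204)*146)*(-1/125454) - 45543/56929) - 152789 = ((365/204)*(-1/125454) - 45543/56929) - 152789 = (-365/25592616 - 45543/56929) - 152789 = -1165585289573/1456962036264 - 152789 = -222608938144029869/1456962036264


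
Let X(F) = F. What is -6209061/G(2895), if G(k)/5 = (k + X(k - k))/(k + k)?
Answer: -12418122/5 ≈ -2.4836e+6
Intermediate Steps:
G(k) = 5/2 (G(k) = 5*((k + (k - k))/(k + k)) = 5*((k + 0)/((2*k))) = 5*(k*(1/(2*k))) = 5*(1/2) = 5/2)
-6209061/G(2895) = -6209061/5/2 = -6209061*2/5 = -12418122/5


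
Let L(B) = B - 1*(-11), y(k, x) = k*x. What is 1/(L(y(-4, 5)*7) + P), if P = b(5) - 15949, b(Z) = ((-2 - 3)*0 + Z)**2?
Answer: -1/16053 ≈ -6.2294e-5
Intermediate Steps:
b(Z) = Z**2 (b(Z) = (-5*0 + Z)**2 = (0 + Z)**2 = Z**2)
L(B) = 11 + B (L(B) = B + 11 = 11 + B)
P = -15924 (P = 5**2 - 15949 = 25 - 15949 = -15924)
1/(L(y(-4, 5)*7) + P) = 1/((11 - 4*5*7) - 15924) = 1/((11 - 20*7) - 15924) = 1/((11 - 140) - 15924) = 1/(-129 - 15924) = 1/(-16053) = -1/16053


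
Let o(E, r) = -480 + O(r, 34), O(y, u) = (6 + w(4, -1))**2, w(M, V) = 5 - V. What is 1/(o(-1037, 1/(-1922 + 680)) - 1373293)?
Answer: -1/1373629 ≈ -7.2800e-7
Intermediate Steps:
O(y, u) = 144 (O(y, u) = (6 + (5 - 1*(-1)))**2 = (6 + (5 + 1))**2 = (6 + 6)**2 = 12**2 = 144)
o(E, r) = -336 (o(E, r) = -480 + 144 = -336)
1/(o(-1037, 1/(-1922 + 680)) - 1373293) = 1/(-336 - 1373293) = 1/(-1373629) = -1/1373629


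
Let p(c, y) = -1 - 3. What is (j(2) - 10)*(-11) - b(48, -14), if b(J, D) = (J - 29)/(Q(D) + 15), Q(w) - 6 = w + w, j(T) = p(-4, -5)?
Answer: 1097/7 ≈ 156.71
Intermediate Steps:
p(c, y) = -4
j(T) = -4
Q(w) = 6 + 2*w (Q(w) = 6 + (w + w) = 6 + 2*w)
b(J, D) = (-29 + J)/(21 + 2*D) (b(J, D) = (J - 29)/((6 + 2*D) + 15) = (-29 + J)/(21 + 2*D))
(j(2) - 10)*(-11) - b(48, -14) = (-4 - 10)*(-11) - (-29 + 48)/(21 + 2*(-14)) = -14*(-11) - 19/(21 - 28) = 154 - 19/(-7) = 154 - (-1)*19/7 = 154 - 1*(-19/7) = 154 + 19/7 = 1097/7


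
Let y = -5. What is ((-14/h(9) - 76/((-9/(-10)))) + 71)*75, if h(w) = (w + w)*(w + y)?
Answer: -12275/12 ≈ -1022.9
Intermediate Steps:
h(w) = 2*w*(-5 + w) (h(w) = (w + w)*(w - 5) = (2*w)*(-5 + w) = 2*w*(-5 + w))
((-14/h(9) - 76/((-9/(-10)))) + 71)*75 = ((-14*1/(18*(-5 + 9)) - 76/((-9/(-10)))) + 71)*75 = ((-14/(2*9*4) - 76/((-9*(-⅒)))) + 71)*75 = ((-14/72 - 76/9/10) + 71)*75 = ((-14*1/72 - 76*10/9) + 71)*75 = ((-7/36 - 760/9) + 71)*75 = (-3047/36 + 71)*75 = -491/36*75 = -12275/12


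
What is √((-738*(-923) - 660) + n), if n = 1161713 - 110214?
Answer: √1732013 ≈ 1316.1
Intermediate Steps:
n = 1051499
√((-738*(-923) - 660) + n) = √((-738*(-923) - 660) + 1051499) = √((681174 - 660) + 1051499) = √(680514 + 1051499) = √1732013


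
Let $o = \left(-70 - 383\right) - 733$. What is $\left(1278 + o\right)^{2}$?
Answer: $8464$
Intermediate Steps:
$o = -1186$ ($o = \left(-70 - 383\right) - 733 = -453 - 733 = -1186$)
$\left(1278 + o\right)^{2} = \left(1278 - 1186\right)^{2} = 92^{2} = 8464$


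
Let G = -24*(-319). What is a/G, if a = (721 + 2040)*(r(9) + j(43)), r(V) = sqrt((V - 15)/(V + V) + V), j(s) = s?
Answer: 10793/696 + 251*sqrt(78)/2088 ≈ 16.569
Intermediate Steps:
r(V) = sqrt(V + (-15 + V)/(2*V)) (r(V) = sqrt((-15 + V)/((2*V)) + V) = sqrt((-15 + V)*(1/(2*V)) + V) = sqrt((-15 + V)/(2*V) + V) = sqrt(V + (-15 + V)/(2*V)))
G = 7656
a = 118723 + 2761*sqrt(78)/3 (a = (721 + 2040)*(sqrt(2 - 30/9 + 4*9)/2 + 43) = 2761*(sqrt(2 - 30*1/9 + 36)/2 + 43) = 2761*(sqrt(2 - 10/3 + 36)/2 + 43) = 2761*(sqrt(104/3)/2 + 43) = 2761*((2*sqrt(78)/3)/2 + 43) = 2761*(sqrt(78)/3 + 43) = 2761*(43 + sqrt(78)/3) = 118723 + 2761*sqrt(78)/3 ≈ 1.2685e+5)
a/G = (118723 + 2761*sqrt(78)/3)/7656 = (118723 + 2761*sqrt(78)/3)*(1/7656) = 10793/696 + 251*sqrt(78)/2088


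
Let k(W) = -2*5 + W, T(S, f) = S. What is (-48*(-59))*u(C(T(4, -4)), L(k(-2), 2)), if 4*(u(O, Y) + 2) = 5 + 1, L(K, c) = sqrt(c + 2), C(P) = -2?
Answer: -1416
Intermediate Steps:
k(W) = -10 + W
L(K, c) = sqrt(2 + c)
u(O, Y) = -1/2 (u(O, Y) = -2 + (5 + 1)/4 = -2 + (1/4)*6 = -2 + 3/2 = -1/2)
(-48*(-59))*u(C(T(4, -4)), L(k(-2), 2)) = -48*(-59)*(-1/2) = 2832*(-1/2) = -1416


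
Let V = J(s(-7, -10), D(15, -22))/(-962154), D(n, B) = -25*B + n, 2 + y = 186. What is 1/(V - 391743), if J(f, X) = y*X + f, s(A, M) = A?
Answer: -320718/125639066125 ≈ -2.5527e-6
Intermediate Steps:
y = 184 (y = -2 + 186 = 184)
D(n, B) = n - 25*B
J(f, X) = f + 184*X (J(f, X) = 184*X + f = f + 184*X)
V = -34651/320718 (V = (-7 + 184*(15 - 25*(-22)))/(-962154) = (-7 + 184*(15 + 550))*(-1/962154) = (-7 + 184*565)*(-1/962154) = (-7 + 103960)*(-1/962154) = 103953*(-1/962154) = -34651/320718 ≈ -0.10804)
1/(V - 391743) = 1/(-34651/320718 - 391743) = 1/(-125639066125/320718) = -320718/125639066125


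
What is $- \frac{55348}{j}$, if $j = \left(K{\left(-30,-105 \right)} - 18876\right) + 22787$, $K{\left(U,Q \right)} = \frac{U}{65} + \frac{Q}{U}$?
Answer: $- \frac{1439048}{101765} \approx -14.141$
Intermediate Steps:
$K{\left(U,Q \right)} = \frac{U}{65} + \frac{Q}{U}$ ($K{\left(U,Q \right)} = U \frac{1}{65} + \frac{Q}{U} = \frac{U}{65} + \frac{Q}{U}$)
$j = \frac{101765}{26}$ ($j = \left(\left(\frac{1}{65} \left(-30\right) - \frac{105}{-30}\right) - 18876\right) + 22787 = \left(\left(- \frac{6}{13} - - \frac{7}{2}\right) - 18876\right) + 22787 = \left(\left(- \frac{6}{13} + \frac{7}{2}\right) - 18876\right) + 22787 = \left(\frac{79}{26} - 18876\right) + 22787 = - \frac{490697}{26} + 22787 = \frac{101765}{26} \approx 3914.0$)
$- \frac{55348}{j} = - \frac{55348}{\frac{101765}{26}} = \left(-55348\right) \frac{26}{101765} = - \frac{1439048}{101765}$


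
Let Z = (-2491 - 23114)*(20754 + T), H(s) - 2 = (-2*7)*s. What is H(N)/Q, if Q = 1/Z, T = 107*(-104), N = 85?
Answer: 292810791240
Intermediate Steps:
H(s) = 2 - 14*s (H(s) = 2 + (-2*7)*s = 2 - 14*s)
T = -11128
Z = -246473730 (Z = (-2491 - 23114)*(20754 - 11128) = -25605*9626 = -246473730)
Q = -1/246473730 (Q = 1/(-246473730) = -1/246473730 ≈ -4.0572e-9)
H(N)/Q = (2 - 14*85)/(-1/246473730) = (2 - 1190)*(-246473730) = -1188*(-246473730) = 292810791240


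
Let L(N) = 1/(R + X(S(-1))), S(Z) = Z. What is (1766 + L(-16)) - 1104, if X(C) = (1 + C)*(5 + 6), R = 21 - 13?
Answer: 5297/8 ≈ 662.13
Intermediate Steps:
R = 8
X(C) = 11 + 11*C (X(C) = (1 + C)*11 = 11 + 11*C)
L(N) = ⅛ (L(N) = 1/(8 + (11 + 11*(-1))) = 1/(8 + (11 - 11)) = 1/(8 + 0) = 1/8 = ⅛)
(1766 + L(-16)) - 1104 = (1766 + ⅛) - 1104 = 14129/8 - 1104 = 5297/8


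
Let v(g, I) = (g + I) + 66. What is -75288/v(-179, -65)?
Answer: 37644/89 ≈ 422.97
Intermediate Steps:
v(g, I) = 66 + I + g (v(g, I) = (I + g) + 66 = 66 + I + g)
-75288/v(-179, -65) = -75288/(66 - 65 - 179) = -75288/(-178) = -75288*(-1/178) = 37644/89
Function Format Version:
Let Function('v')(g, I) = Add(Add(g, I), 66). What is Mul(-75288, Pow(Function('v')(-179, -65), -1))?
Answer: Rational(37644, 89) ≈ 422.97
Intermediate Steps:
Function('v')(g, I) = Add(66, I, g) (Function('v')(g, I) = Add(Add(I, g), 66) = Add(66, I, g))
Mul(-75288, Pow(Function('v')(-179, -65), -1)) = Mul(-75288, Pow(Add(66, -65, -179), -1)) = Mul(-75288, Pow(-178, -1)) = Mul(-75288, Rational(-1, 178)) = Rational(37644, 89)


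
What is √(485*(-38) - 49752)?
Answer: I*√68182 ≈ 261.12*I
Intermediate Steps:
√(485*(-38) - 49752) = √(-18430 - 49752) = √(-68182) = I*√68182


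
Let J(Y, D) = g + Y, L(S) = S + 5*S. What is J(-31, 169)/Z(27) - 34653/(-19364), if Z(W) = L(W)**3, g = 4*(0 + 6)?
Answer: 36832016059/20581647048 ≈ 1.7896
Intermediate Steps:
g = 24 (g = 4*6 = 24)
L(S) = 6*S
J(Y, D) = 24 + Y
Z(W) = 216*W**3 (Z(W) = (6*W)**3 = 216*W**3)
J(-31, 169)/Z(27) - 34653/(-19364) = (24 - 31)/((216*27**3)) - 34653/(-19364) = -7/(216*19683) - 34653*(-1/19364) = -7/4251528 + 34653/19364 = 36832016059/20581647048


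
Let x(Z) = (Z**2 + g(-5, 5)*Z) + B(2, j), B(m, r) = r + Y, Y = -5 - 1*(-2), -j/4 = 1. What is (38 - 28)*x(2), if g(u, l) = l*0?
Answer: -30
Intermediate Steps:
j = -4 (j = -4*1 = -4)
Y = -3 (Y = -5 + 2 = -3)
g(u, l) = 0
B(m, r) = -3 + r (B(m, r) = r - 3 = -3 + r)
x(Z) = -7 + Z**2 (x(Z) = (Z**2 + 0*Z) + (-3 - 4) = (Z**2 + 0) - 7 = Z**2 - 7 = -7 + Z**2)
(38 - 28)*x(2) = (38 - 28)*(-7 + 2**2) = 10*(-7 + 4) = 10*(-3) = -30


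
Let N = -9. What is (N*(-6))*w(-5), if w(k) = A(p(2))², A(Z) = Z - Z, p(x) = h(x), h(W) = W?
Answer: 0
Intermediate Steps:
p(x) = x
A(Z) = 0
w(k) = 0 (w(k) = 0² = 0)
(N*(-6))*w(-5) = -9*(-6)*0 = 54*0 = 0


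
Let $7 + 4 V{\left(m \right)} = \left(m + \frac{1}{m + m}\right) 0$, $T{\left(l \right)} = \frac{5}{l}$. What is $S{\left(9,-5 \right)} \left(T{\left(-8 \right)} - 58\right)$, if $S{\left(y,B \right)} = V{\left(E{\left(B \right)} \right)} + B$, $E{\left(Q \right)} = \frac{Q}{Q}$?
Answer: $\frac{12663}{32} \approx 395.72$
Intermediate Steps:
$E{\left(Q \right)} = 1$
$V{\left(m \right)} = - \frac{7}{4}$ ($V{\left(m \right)} = - \frac{7}{4} + \frac{\left(m + \frac{1}{m + m}\right) 0}{4} = - \frac{7}{4} + \frac{\left(m + \frac{1}{2 m}\right) 0}{4} = - \frac{7}{4} + \frac{1}{4} \cdot 0 = - \frac{7}{4} + 0 = - \frac{7}{4}$)
$S{\left(y,B \right)} = - \frac{7}{4} + B$
$S{\left(9,-5 \right)} \left(T{\left(-8 \right)} - 58\right) = \left(- \frac{7}{4} - 5\right) \left(\frac{5}{-8} - 58\right) = - \frac{27 \left(5 \left(- \frac{1}{8}\right) - 58\right)}{4} = - \frac{27 \left(- \frac{5}{8} - 58\right)}{4} = \left(- \frac{27}{4}\right) \left(- \frac{469}{8}\right) = \frac{12663}{32}$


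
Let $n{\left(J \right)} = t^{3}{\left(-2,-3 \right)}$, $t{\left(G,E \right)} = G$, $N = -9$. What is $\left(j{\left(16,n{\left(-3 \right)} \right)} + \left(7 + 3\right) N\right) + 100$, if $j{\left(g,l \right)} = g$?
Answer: $26$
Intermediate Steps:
$n{\left(J \right)} = -8$ ($n{\left(J \right)} = \left(-2\right)^{3} = -8$)
$\left(j{\left(16,n{\left(-3 \right)} \right)} + \left(7 + 3\right) N\right) + 100 = \left(16 + \left(7 + 3\right) \left(-9\right)\right) + 100 = \left(16 + 10 \left(-9\right)\right) + 100 = \left(16 - 90\right) + 100 = -74 + 100 = 26$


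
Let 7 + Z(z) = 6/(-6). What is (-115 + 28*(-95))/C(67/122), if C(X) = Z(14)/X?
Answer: 185925/976 ≈ 190.50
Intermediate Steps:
Z(z) = -8 (Z(z) = -7 + 6/(-6) = -7 + 6*(-⅙) = -7 - 1 = -8)
C(X) = -8/X
(-115 + 28*(-95))/C(67/122) = (-115 + 28*(-95))/((-8/(67/122))) = (-115 - 2660)/((-8/(67*(1/122)))) = -2775/((-8/67/122)) = -2775/((-8*122/67)) = -2775/(-976/67) = -2775*(-67/976) = 185925/976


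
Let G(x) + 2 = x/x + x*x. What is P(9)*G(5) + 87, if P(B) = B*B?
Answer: 2031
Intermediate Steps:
G(x) = -1 + x² (G(x) = -2 + (x/x + x*x) = -2 + (1 + x²) = -1 + x²)
P(B) = B²
P(9)*G(5) + 87 = 9²*(-1 + 5²) + 87 = 81*(-1 + 25) + 87 = 81*24 + 87 = 1944 + 87 = 2031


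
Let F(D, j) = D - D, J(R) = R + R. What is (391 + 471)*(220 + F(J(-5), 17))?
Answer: 189640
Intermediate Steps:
J(R) = 2*R
F(D, j) = 0
(391 + 471)*(220 + F(J(-5), 17)) = (391 + 471)*(220 + 0) = 862*220 = 189640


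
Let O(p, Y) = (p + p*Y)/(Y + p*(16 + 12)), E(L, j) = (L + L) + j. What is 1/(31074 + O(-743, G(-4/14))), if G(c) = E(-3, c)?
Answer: 145672/4526584237 ≈ 3.2181e-5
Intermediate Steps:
E(L, j) = j + 2*L (E(L, j) = 2*L + j = j + 2*L)
G(c) = -6 + c (G(c) = c + 2*(-3) = c - 6 = -6 + c)
O(p, Y) = (p + Y*p)/(Y + 28*p) (O(p, Y) = (p + Y*p)/(Y + p*28) = (p + Y*p)/(Y + 28*p))
1/(31074 + O(-743, G(-4/14))) = 1/(31074 - 743*(1 + (-6 - 4/14))/((-6 - 4/14) + 28*(-743))) = 1/(31074 - 743*(1 + (-6 - 4*1/14))/((-6 - 4*1/14) - 20804)) = 1/(31074 - 743*(1 + (-6 - 2/7))/((-6 - 2/7) - 20804)) = 1/(31074 - 743*(1 - 44/7)/(-44/7 - 20804)) = 1/(31074 - 743*(-37/7)/(-145672/7)) = 1/(31074 - 743*(-7/145672)*(-37/7)) = 1/(31074 - 27491/145672) = 1/(4526584237/145672) = 145672/4526584237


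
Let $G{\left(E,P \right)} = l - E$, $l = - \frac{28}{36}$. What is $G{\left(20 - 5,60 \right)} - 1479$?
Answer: $- \frac{13453}{9} \approx -1494.8$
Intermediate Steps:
$l = - \frac{7}{9}$ ($l = \left(-28\right) \frac{1}{36} = - \frac{7}{9} \approx -0.77778$)
$G{\left(E,P \right)} = - \frac{7}{9} - E$
$G{\left(20 - 5,60 \right)} - 1479 = \left(- \frac{7}{9} - \left(20 - 5\right)\right) - 1479 = \left(- \frac{7}{9} - 15\right) - 1479 = - \frac{142}{9} - 1479 = - \frac{13453}{9}$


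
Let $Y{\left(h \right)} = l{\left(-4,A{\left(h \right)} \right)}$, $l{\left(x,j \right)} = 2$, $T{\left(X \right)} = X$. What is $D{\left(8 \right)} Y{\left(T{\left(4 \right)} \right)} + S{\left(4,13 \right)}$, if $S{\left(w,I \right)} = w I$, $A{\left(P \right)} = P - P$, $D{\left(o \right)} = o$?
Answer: $68$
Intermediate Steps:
$A{\left(P \right)} = 0$
$S{\left(w,I \right)} = I w$
$Y{\left(h \right)} = 2$
$D{\left(8 \right)} Y{\left(T{\left(4 \right)} \right)} + S{\left(4,13 \right)} = 8 \cdot 2 + 13 \cdot 4 = 16 + 52 = 68$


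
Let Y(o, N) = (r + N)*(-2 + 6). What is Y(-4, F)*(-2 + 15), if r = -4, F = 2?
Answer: -104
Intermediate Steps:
Y(o, N) = -16 + 4*N (Y(o, N) = (-4 + N)*(-2 + 6) = (-4 + N)*4 = -16 + 4*N)
Y(-4, F)*(-2 + 15) = (-16 + 4*2)*(-2 + 15) = (-16 + 8)*13 = -8*13 = -104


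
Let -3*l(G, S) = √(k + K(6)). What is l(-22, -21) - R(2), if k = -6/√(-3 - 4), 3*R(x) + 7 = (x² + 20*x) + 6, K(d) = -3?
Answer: -43/3 - √(-147 + 42*I*√7)/21 ≈ -14.539 - 0.61286*I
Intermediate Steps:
R(x) = -⅓ + x²/3 + 20*x/3 (R(x) = -7/3 + ((x² + 20*x) + 6)/3 = -7/3 + (6 + x² + 20*x)/3 = -7/3 + (2 + x²/3 + 20*x/3) = -⅓ + x²/3 + 20*x/3)
k = 6*I*√7/7 (k = -6*(-I*√7/7) = -(-6)*I*√7/7 = 6*I*√7/7 ≈ 2.2678*I)
l(G, S) = -√(-3 + 6*I*√7/7)/3 (l(G, S) = -√(6*I*√7/7 - 3)/3 = -√(-3 + 6*I*√7/7)/3)
l(-22, -21) - R(2) = -√(-147 + 42*I*√7)/21 - (-⅓ + (⅓)*2² + (20/3)*2) = -√(-147 + 42*I*√7)/21 - (-⅓ + (⅓)*4 + 40/3) = -√(-147 + 42*I*√7)/21 - (-⅓ + 4/3 + 40/3) = -√(-147 + 42*I*√7)/21 - 1*43/3 = -√(-147 + 42*I*√7)/21 - 43/3 = -43/3 - √(-147 + 42*I*√7)/21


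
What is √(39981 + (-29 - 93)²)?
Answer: √54865 ≈ 234.23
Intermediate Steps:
√(39981 + (-29 - 93)²) = √(39981 + (-122)²) = √(39981 + 14884) = √54865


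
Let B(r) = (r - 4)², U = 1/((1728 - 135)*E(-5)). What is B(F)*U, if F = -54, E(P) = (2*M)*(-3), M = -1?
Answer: 1682/4779 ≈ 0.35196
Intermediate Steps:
E(P) = 6 (E(P) = (2*(-1))*(-3) = -2*(-3) = 6)
U = 1/9558 (U = 1/((1728 - 135)*6) = (⅙)/1593 = (1/1593)*(⅙) = 1/9558 ≈ 0.00010462)
B(r) = (-4 + r)²
B(F)*U = (-4 - 54)²*(1/9558) = (-58)²*(1/9558) = 3364*(1/9558) = 1682/4779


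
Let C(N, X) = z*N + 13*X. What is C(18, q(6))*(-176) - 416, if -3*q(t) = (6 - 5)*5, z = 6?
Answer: -46832/3 ≈ -15611.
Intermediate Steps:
q(t) = -5/3 (q(t) = -(6 - 5)*5/3 = -5/3)
C(N, X) = 6*N + 13*X
C(18, q(6))*(-176) - 416 = (6*18 + 13*(-5/3))*(-176) - 416 = (108 - 65/3)*(-176) - 416 = (259/3)*(-176) - 416 = -45584/3 - 416 = -46832/3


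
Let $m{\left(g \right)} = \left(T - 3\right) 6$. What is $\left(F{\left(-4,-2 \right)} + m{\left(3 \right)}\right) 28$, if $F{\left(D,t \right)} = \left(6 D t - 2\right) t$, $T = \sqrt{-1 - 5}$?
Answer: $-3080 + 168 i \sqrt{6} \approx -3080.0 + 411.51 i$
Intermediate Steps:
$T = i \sqrt{6}$ ($T = \sqrt{-6} = i \sqrt{6} \approx 2.4495 i$)
$m{\left(g \right)} = -18 + 6 i \sqrt{6}$ ($m{\left(g \right)} = \left(i \sqrt{6} - 3\right) 6 = \left(-3 + i \sqrt{6}\right) 6 = -18 + 6 i \sqrt{6}$)
$F{\left(D,t \right)} = t \left(-2 + 6 D t\right)$ ($F{\left(D,t \right)} = \left(6 D t - 2\right) t = \left(-2 + 6 D t\right) t = t \left(-2 + 6 D t\right)$)
$\left(F{\left(-4,-2 \right)} + m{\left(3 \right)}\right) 28 = \left(2 \left(-2\right) \left(-1 + 3 \left(-4\right) \left(-2\right)\right) - \left(18 - 6 i \sqrt{6}\right)\right) 28 = \left(2 \left(-2\right) \left(-1 + 24\right) - \left(18 - 6 i \sqrt{6}\right)\right) 28 = \left(2 \left(-2\right) 23 - \left(18 - 6 i \sqrt{6}\right)\right) 28 = \left(-92 - \left(18 - 6 i \sqrt{6}\right)\right) 28 = \left(-110 + 6 i \sqrt{6}\right) 28 = -3080 + 168 i \sqrt{6}$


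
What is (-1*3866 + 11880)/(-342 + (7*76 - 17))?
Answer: 8014/173 ≈ 46.324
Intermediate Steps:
(-1*3866 + 11880)/(-342 + (7*76 - 17)) = (-3866 + 11880)/(-342 + (532 - 17)) = 8014/(-342 + 515) = 8014/173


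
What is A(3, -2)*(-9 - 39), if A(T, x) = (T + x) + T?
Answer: -192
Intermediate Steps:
A(T, x) = x + 2*T
A(3, -2)*(-9 - 39) = (-2 + 2*3)*(-9 - 39) = (-2 + 6)*(-48) = 4*(-48) = -192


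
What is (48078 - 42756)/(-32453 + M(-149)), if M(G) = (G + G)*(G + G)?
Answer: 5322/56351 ≈ 0.094444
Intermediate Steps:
M(G) = 4*G**2 (M(G) = (2*G)*(2*G) = 4*G**2)
(48078 - 42756)/(-32453 + M(-149)) = (48078 - 42756)/(-32453 + 4*(-149)**2) = 5322/(-32453 + 4*22201) = 5322/(-32453 + 88804) = 5322/56351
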